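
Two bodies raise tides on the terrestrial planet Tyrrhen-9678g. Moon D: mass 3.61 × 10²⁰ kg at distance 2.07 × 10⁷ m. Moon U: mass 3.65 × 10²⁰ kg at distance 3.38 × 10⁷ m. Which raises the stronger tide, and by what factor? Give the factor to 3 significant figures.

The tide-raising term goes as M/d³ (the gradient of a 1/d² field).
Moon D: (3.61 × 10²⁰) / (2.07 × 10⁷)³ = 4.070 × 10⁻²
Moon U: (3.65 × 10²⁰) / (3.38 × 10⁷)³ = 9.452 × 10⁻³
Ratio (larger/smaller) = 4.31

Moon D, by a factor of ≈ 4.31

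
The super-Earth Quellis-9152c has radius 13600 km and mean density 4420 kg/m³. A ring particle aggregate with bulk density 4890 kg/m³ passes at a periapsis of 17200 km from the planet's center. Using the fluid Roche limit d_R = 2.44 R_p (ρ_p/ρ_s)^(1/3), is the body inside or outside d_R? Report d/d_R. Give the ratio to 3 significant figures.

d_R = 2.44 × (13600 km) × (4420/4890)^(1/3) = 32080 km
d/d_R = (17200) / (32080) = 0.536
Since d/d_R < 1, the body is inside the Roche limit.

inside; d/d_R ≈ 0.536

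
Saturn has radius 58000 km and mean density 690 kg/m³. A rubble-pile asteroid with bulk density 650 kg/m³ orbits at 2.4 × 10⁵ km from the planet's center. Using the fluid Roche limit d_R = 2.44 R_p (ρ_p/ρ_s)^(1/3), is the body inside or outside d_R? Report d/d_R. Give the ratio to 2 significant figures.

d_R = 2.44 × (58000 km) × (690/650)^(1/3) = 1.444 × 10⁵ km
d/d_R = (2.4 × 10⁵) / (1.444 × 10⁵) = 1.7
Since d/d_R > 1, the body is outside the Roche limit.

outside; d/d_R ≈ 1.7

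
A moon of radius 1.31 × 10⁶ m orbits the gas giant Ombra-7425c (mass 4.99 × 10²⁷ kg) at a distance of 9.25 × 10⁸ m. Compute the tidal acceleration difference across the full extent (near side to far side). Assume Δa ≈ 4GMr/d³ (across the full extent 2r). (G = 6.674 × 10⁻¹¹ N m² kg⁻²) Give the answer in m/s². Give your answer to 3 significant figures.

Δg = 4GMr/d³
   = 4 × (6.674 × 10⁻¹¹) × (4.99 × 10²⁷) × (1.31 × 10⁶) / (9.25 × 10⁸)³
   = 2.20 × 10⁻³ m/s²

2.20 × 10⁻³ m/s²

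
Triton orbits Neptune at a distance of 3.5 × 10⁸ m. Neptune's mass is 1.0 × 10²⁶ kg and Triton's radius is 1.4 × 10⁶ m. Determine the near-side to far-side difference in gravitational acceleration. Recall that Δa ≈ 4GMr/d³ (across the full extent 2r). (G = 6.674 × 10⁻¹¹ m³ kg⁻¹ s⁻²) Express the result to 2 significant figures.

8.7 × 10⁻⁴ m/s²

Near-to-far spans 2r, so the tidal difference is twice the near-to-center value: 4GMr/d³.
Δg = 4GMr/d³
   = 4 × (6.674 × 10⁻¹¹) × (1.0 × 10²⁶) × (1.4 × 10⁶) / (3.5 × 10⁸)³
   = 8.7 × 10⁻⁴ m/s²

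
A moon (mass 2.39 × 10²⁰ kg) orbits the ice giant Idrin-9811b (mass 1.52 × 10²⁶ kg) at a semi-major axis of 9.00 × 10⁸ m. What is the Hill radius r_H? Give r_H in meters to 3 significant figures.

r_H ≈ a (m/3M)^(1/3)
    = (9.00 × 10⁸) × (2.39 × 10²⁰ / (3 × 1.52 × 10²⁶))^(1/3)
    = 7.26 × 10⁶ m

7.26 × 10⁶ m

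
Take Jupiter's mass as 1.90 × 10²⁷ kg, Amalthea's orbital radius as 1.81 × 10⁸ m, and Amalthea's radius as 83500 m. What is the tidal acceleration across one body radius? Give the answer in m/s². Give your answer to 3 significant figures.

3.57 × 10⁻³ m/s²

Δa = 2GMr/d³
   = 2 × (6.674 × 10⁻¹¹) × (1.90 × 10²⁷) × (83500) / (1.81 × 10⁸)³
   = 3.57 × 10⁻³ m/s²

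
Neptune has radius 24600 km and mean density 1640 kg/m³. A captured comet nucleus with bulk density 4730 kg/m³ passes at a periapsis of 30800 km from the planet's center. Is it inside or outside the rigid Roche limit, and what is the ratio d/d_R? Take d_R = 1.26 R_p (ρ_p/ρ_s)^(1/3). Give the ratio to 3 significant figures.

outside; d/d_R ≈ 1.41

d_R = 1.26 × (24600 km) × (1640/4730)^(1/3) = 21780 km
d/d_R = (30800) / (21780) = 1.41
Since d/d_R > 1, the body is outside the Roche limit.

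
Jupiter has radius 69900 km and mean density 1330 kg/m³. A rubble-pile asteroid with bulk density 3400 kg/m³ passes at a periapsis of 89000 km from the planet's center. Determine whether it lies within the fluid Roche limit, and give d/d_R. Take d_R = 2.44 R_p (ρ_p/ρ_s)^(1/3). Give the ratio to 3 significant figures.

inside; d/d_R ≈ 0.714

d_R = 2.44 × (69900 km) × (1330/3400)^(1/3) = 1.247 × 10⁵ km
d/d_R = (89000) / (1.247 × 10⁵) = 0.714
Since d/d_R < 1, the body is inside the Roche limit.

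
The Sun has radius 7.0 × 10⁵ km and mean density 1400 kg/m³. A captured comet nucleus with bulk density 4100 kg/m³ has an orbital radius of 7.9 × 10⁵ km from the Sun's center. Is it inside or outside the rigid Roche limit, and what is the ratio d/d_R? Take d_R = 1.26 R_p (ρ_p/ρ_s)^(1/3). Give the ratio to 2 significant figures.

d_R = 1.26 × (7.0 × 10⁵ km) × (1400/4100)^(1/3) = 6.165 × 10⁵ km
d/d_R = (7.9 × 10⁵) / (6.165 × 10⁵) = 1.3
Since d/d_R > 1, the body is outside the Roche limit.

outside; d/d_R ≈ 1.3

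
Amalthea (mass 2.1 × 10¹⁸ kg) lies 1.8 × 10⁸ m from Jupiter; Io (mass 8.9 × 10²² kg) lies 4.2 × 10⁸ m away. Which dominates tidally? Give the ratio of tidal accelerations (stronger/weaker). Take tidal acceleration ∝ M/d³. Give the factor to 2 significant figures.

Io, by a factor of ≈ 3300

Tidal stretch scales as M/d³; compute that for each body.
Amalthea: (2.1 × 10¹⁸) / (1.8 × 10⁸)³ = 3.601 × 10⁻⁷
Io: (8.9 × 10²²) / (4.2 × 10⁸)³ = 1.201 × 10⁻³
Ratio (larger/smaller) = 3300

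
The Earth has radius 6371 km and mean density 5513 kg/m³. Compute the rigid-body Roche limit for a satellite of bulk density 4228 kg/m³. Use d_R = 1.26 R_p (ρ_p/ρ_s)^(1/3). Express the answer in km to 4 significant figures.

8770 km

d_R = 1.26 × 6371 km × (5513/4228)^(1/3)
    = 8770 km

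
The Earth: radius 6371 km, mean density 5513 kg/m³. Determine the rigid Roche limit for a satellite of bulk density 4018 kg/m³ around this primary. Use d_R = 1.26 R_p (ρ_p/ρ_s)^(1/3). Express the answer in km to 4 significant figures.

8920 km

d_R = 1.26 × 6371 km × (5513/4018)^(1/3)
    = 8920 km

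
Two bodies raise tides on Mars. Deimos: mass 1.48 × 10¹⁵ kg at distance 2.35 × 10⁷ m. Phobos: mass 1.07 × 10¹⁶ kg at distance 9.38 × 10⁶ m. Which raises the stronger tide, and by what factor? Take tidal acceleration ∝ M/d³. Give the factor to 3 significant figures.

The tide-raising term goes as M/d³ (the gradient of a 1/d² field).
Deimos: (1.48 × 10¹⁵) / (2.35 × 10⁷)³ = 1.140 × 10⁻⁷
Phobos: (1.07 × 10¹⁶) / (9.38 × 10⁶)³ = 1.297 × 10⁻⁵
Ratio (larger/smaller) = 114

Phobos, by a factor of ≈ 114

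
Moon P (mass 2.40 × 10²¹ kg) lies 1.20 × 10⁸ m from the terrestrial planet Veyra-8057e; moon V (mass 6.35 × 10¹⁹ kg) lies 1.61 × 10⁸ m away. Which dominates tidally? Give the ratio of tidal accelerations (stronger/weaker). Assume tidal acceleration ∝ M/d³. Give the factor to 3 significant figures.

Moon P, by a factor of ≈ 91.3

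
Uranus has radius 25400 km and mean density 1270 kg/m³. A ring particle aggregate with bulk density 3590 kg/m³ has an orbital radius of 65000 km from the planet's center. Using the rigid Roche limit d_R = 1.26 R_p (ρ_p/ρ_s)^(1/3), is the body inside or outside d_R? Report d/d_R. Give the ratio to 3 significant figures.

outside; d/d_R ≈ 2.87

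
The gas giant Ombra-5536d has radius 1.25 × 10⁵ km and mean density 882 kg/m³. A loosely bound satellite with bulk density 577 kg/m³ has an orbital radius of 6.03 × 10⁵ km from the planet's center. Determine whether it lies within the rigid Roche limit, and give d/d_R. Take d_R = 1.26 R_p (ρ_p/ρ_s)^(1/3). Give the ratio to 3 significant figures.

outside; d/d_R ≈ 3.32

d_R = 1.26 × (1.25 × 10⁵ km) × (882/577)^(1/3) = 1.814 × 10⁵ km
d/d_R = (6.03 × 10⁵) / (1.814 × 10⁵) = 3.32
Since d/d_R > 1, the body is outside the Roche limit.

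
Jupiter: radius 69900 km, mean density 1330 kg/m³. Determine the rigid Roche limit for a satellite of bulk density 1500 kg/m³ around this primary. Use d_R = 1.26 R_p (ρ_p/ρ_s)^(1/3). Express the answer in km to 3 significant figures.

84600 km

d_R = 1.26 × 69900 km × (1330/1500)^(1/3)
    = 84600 km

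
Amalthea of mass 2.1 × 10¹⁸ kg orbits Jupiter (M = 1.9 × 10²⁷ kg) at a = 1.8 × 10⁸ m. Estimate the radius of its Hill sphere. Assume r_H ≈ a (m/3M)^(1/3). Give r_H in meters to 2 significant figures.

1.3 × 10⁵ m

r_H ≈ a (m/3M)^(1/3)
    = (1.8 × 10⁸) × (2.1 × 10¹⁸ / (3 × 1.9 × 10²⁷))^(1/3)
    = 1.3 × 10⁵ m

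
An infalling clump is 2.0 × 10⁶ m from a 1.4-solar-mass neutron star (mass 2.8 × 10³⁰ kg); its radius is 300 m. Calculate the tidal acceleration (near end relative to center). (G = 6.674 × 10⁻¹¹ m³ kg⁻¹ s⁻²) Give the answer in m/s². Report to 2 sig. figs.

1.4 × 10⁴ m/s²

a_tidal = 2GMr/d³
        = 2 × (6.674 × 10⁻¹¹) × (2.8 × 10³⁰) × (300) / (2.0 × 10⁶)³
        = 1.4 × 10⁴ m/s²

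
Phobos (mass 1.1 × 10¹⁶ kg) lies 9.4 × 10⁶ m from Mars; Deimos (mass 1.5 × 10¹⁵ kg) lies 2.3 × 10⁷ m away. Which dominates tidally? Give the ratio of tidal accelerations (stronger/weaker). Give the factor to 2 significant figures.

The tide-raising term goes as M/d³ (the gradient of a 1/d² field).
Phobos: (1.1 × 10¹⁶) / (9.4 × 10⁶)³ = 1.324 × 10⁻⁵
Deimos: (1.5 × 10¹⁵) / (2.3 × 10⁷)³ = 1.233 × 10⁻⁷
Ratio (larger/smaller) = 110

Phobos, by a factor of ≈ 110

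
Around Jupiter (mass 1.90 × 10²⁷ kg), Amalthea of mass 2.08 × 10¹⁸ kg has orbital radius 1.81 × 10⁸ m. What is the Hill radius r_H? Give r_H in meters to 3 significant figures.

r_H ≈ a (m/3M)^(1/3)
    = (1.81 × 10⁸) × (2.08 × 10¹⁸ / (3 × 1.90 × 10²⁷))^(1/3)
    = 1.29 × 10⁵ m

1.29 × 10⁵ m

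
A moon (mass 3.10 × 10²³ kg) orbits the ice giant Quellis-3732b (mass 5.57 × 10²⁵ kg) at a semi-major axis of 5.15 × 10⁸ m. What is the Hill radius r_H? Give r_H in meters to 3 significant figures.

r_H ≈ a (m/3M)^(1/3)
    = (5.15 × 10⁸) × (3.10 × 10²³ / (3 × 5.57 × 10²⁵))^(1/3)
    = 6.33 × 10⁷ m

6.33 × 10⁷ m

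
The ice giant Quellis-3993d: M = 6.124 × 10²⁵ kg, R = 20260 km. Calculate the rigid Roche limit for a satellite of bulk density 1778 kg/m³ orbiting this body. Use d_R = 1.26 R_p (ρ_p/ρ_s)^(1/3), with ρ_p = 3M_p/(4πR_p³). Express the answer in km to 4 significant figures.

25430 km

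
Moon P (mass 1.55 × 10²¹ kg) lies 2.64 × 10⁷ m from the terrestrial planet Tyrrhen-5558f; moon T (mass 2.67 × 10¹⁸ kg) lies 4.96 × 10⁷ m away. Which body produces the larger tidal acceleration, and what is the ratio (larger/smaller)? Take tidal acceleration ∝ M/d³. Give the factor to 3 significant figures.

Tidal acceleration ∝ M/d³, so compare M/d³ for each.
Moon P: (1.55 × 10²¹) / (2.64 × 10⁷)³ = 8.424 × 10⁻²
Moon T: (2.67 × 10¹⁸) / (4.96 × 10⁷)³ = 2.188 × 10⁻⁵
Ratio (larger/smaller) = 3850

Moon P, by a factor of ≈ 3850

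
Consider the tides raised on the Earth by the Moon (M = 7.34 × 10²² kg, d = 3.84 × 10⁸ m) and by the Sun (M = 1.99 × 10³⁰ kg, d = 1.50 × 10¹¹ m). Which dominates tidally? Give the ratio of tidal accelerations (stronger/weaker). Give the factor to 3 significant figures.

The tide-raising term goes as M/d³ (the gradient of a 1/d² field).
The Moon: (7.34 × 10²²) / (3.84 × 10⁸)³ = 1.296 × 10⁻³
The Sun: (1.99 × 10³⁰) / (1.50 × 10¹¹)³ = 5.896 × 10⁻⁴
Ratio (larger/smaller) = 2.20

The Moon, by a factor of ≈ 2.20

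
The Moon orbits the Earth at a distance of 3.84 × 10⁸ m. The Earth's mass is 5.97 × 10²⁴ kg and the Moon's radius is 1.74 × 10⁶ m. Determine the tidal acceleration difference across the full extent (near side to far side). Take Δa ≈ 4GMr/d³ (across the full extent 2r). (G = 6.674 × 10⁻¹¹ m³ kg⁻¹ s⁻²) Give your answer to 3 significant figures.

Differencing GM/(d−r)² and GM/(d+r)² to first order in r/d gives 4GMr/d³.
Δg = 4GMr/d³
   = 4 × (6.674 × 10⁻¹¹) × (5.97 × 10²⁴) × (1.74 × 10⁶) / (3.84 × 10⁸)³
   = 4.90 × 10⁻⁵ m/s²

4.90 × 10⁻⁵ m/s²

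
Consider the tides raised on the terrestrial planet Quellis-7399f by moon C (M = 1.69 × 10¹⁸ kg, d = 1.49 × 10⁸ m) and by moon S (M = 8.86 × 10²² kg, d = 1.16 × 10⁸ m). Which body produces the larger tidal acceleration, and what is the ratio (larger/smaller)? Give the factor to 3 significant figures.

Moon S, by a factor of ≈ 1.11 × 10⁵

The tide-raising term goes as M/d³ (the gradient of a 1/d² field).
Moon C: (1.69 × 10¹⁸) / (1.49 × 10⁸)³ = 5.109 × 10⁻⁷
Moon S: (8.86 × 10²²) / (1.16 × 10⁸)³ = 5.676 × 10⁻²
Ratio (larger/smaller) = 1.11 × 10⁵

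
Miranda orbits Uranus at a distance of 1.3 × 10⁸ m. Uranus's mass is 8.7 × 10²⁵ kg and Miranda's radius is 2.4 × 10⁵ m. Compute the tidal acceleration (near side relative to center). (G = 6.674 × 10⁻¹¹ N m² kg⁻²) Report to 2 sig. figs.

a_tidal = 2GMr/d³
        = 2 × (6.674 × 10⁻¹¹) × (8.7 × 10²⁵) × (2.4 × 10⁵) / (1.3 × 10⁸)³
        = 1.3 × 10⁻³ m/s²

1.3 × 10⁻³ m/s²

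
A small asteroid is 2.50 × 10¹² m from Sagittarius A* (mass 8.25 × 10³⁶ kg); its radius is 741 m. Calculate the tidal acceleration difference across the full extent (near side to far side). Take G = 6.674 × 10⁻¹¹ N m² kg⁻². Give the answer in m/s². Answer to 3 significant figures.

Near-to-far spans 2r, so the tidal difference is twice the near-to-center value: 4GMr/d³.
Δg = 4GMr/d³
   = 4 × (6.674 × 10⁻¹¹) × (8.25 × 10³⁶) × (741) / (2.50 × 10¹²)³
   = 1.04 × 10⁻⁷ m/s²

1.04 × 10⁻⁷ m/s²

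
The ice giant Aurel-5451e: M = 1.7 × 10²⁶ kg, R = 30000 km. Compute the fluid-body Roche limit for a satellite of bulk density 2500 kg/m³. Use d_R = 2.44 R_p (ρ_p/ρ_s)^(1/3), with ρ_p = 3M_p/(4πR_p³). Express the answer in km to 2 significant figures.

62000 km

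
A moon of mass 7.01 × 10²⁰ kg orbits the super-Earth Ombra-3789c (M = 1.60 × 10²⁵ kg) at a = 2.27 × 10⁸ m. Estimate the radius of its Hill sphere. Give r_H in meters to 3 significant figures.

r_H ≈ a (m/3M)^(1/3)
    = (2.27 × 10⁸) × (7.01 × 10²⁰ / (3 × 1.60 × 10²⁵))^(1/3)
    = 5.55 × 10⁶ m

5.55 × 10⁶ m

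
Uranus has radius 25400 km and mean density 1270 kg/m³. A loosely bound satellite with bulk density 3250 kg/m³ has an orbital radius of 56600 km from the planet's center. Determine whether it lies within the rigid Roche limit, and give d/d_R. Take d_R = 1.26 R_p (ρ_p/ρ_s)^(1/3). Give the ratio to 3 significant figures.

d_R = 1.26 × (25400 km) × (1270/3250)^(1/3) = 23400 km
d/d_R = (56600) / (23400) = 2.42
Since d/d_R > 1, the body is outside the Roche limit.

outside; d/d_R ≈ 2.42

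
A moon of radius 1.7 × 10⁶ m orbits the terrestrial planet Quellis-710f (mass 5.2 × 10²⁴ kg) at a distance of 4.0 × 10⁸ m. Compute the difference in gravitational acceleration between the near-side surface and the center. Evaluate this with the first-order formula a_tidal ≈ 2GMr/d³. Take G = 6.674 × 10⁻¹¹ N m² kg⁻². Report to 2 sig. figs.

1.8 × 10⁻⁵ m/s²

Δg = 2GMr/d³
   = 2 × (6.674 × 10⁻¹¹) × (5.2 × 10²⁴) × (1.7 × 10⁶) / (4.0 × 10⁸)³
   = 1.8 × 10⁻⁵ m/s²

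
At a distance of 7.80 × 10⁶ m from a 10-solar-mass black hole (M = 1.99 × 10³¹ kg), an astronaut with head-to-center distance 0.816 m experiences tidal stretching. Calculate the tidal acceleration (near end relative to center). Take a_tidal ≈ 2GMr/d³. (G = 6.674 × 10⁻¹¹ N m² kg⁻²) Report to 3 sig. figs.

4.57 m/s²

a_tidal = 2GMr/d³
        = 2 × (6.674 × 10⁻¹¹) × (1.99 × 10³¹) × (0.816) / (7.80 × 10⁶)³
        = 4.57 m/s²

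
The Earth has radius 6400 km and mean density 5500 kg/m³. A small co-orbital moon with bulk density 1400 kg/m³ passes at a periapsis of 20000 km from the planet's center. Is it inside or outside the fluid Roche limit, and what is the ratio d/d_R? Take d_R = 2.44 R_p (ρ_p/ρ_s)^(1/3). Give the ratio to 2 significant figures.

d_R = 2.44 × (6400 km) × (5500/1400)^(1/3) = 24640 km
d/d_R = (20000) / (24640) = 0.81
Since d/d_R < 1, the body is inside the Roche limit.

inside; d/d_R ≈ 0.81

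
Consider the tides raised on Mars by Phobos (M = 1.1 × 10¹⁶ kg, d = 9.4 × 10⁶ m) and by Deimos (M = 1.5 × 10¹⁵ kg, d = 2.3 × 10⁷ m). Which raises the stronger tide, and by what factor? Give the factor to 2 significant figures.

Compare M/d³ for the two perturbers:
Phobos: (1.1 × 10¹⁶) / (9.4 × 10⁶)³ = 1.324 × 10⁻⁵
Deimos: (1.5 × 10¹⁵) / (2.3 × 10⁷)³ = 1.233 × 10⁻⁷
Ratio (larger/smaller) = 110

Phobos, by a factor of ≈ 110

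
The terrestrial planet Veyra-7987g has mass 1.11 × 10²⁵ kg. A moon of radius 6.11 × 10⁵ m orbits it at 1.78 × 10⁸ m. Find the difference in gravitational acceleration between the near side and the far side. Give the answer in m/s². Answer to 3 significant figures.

3.21 × 10⁻⁴ m/s²

Differencing GM/(d−r)² and GM/(d+r)² to first order in r/d gives 4GMr/d³.
Δg = 4GMr/d³
   = 4 × (6.674 × 10⁻¹¹) × (1.11 × 10²⁵) × (6.11 × 10⁵) / (1.78 × 10⁸)³
   = 3.21 × 10⁻⁴ m/s²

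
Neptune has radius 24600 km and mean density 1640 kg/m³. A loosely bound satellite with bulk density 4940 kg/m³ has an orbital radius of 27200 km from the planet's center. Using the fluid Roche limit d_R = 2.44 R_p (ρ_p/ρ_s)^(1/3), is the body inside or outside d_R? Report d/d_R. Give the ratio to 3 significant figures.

inside; d/d_R ≈ 0.654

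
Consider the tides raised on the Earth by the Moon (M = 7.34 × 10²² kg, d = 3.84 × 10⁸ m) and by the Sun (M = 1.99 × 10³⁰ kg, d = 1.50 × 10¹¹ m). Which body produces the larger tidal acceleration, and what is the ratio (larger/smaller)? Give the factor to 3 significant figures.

Tidal acceleration ∝ M/d³, so compare M/d³ for each.
The Moon: (7.34 × 10²²) / (3.84 × 10⁸)³ = 1.296 × 10⁻³
The Sun: (1.99 × 10³⁰) / (1.50 × 10¹¹)³ = 5.896 × 10⁻⁴
Ratio (larger/smaller) = 2.20

The Moon, by a factor of ≈ 2.20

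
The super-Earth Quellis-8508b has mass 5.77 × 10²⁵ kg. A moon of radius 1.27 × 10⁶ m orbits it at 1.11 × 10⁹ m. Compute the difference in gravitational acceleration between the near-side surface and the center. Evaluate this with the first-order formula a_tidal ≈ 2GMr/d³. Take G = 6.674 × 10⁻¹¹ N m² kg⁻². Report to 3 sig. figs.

Since r ≪ d, expand the inverse-square field across one radius to get the leading 2GMr/d³ term.
Δg = 2GMr/d³
   = 2 × (6.674 × 10⁻¹¹) × (5.77 × 10²⁵) × (1.27 × 10⁶) / (1.11 × 10⁹)³
   = 7.15 × 10⁻⁶ m/s²

7.15 × 10⁻⁶ m/s²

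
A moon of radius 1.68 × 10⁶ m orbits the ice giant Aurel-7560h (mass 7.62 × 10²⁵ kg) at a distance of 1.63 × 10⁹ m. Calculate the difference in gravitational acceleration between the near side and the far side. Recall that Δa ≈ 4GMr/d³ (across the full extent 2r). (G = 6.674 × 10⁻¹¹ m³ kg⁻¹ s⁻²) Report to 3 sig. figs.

7.89 × 10⁻⁶ m/s²

Δg = 4GMr/d³
   = 4 × (6.674 × 10⁻¹¹) × (7.62 × 10²⁵) × (1.68 × 10⁶) / (1.63 × 10⁹)³
   = 7.89 × 10⁻⁶ m/s²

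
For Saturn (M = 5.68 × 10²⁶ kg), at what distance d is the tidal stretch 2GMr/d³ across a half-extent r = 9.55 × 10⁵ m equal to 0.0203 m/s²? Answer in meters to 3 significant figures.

1.53 × 10⁸ m

2GMr/d³ = a_tidal  ⇒  d = (2GMr / a_tidal)^(1/3)
d = (2 × 6.674×10⁻¹¹ × (5.68 × 10²⁶) × (9.55 × 10⁵) / (0.0203))^(1/3)
  = 1.53 × 10⁸ m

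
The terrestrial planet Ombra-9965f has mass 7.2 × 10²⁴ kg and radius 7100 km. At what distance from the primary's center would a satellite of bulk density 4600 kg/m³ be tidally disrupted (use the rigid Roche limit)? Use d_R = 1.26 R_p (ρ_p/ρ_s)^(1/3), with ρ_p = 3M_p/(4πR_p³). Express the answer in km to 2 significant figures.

9100 km

ρ_p = 3M_p/(4πR_p³) = 3 × (7.2 × 10²⁴) / (4π × (7.1 × 10⁶ m)³) = 4800 kg/m³
d_R = 1.26 × 7100 km × (4800/4600)^(1/3)
    = 9100 km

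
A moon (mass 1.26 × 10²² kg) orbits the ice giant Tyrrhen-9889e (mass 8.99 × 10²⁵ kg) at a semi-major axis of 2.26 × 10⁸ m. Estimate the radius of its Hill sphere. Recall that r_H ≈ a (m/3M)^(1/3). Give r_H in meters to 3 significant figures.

r_H ≈ a (m/3M)^(1/3)
    = (2.26 × 10⁸) × (1.26 × 10²² / (3 × 8.99 × 10²⁵))^(1/3)
    = 8.14 × 10⁶ m

8.14 × 10⁶ m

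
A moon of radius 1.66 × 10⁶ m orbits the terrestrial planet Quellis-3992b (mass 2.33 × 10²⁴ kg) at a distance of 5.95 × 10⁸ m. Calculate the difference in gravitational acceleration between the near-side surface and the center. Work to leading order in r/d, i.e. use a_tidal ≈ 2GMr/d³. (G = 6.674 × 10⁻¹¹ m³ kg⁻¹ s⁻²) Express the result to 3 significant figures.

Δa = 2GMr/d³
   = 2 × (6.674 × 10⁻¹¹) × (2.33 × 10²⁴) × (1.66 × 10⁶) / (5.95 × 10⁸)³
   = 2.45 × 10⁻⁶ m/s²

2.45 × 10⁻⁶ m/s²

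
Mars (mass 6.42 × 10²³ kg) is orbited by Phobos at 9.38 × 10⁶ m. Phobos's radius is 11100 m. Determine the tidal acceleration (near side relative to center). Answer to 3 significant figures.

1.15 × 10⁻³ m/s²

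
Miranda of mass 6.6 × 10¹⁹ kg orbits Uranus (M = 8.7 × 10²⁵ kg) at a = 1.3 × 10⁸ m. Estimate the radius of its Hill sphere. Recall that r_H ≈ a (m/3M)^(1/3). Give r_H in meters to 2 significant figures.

r_H ≈ a (m/3M)^(1/3)
    = (1.3 × 10⁸) × (6.6 × 10¹⁹ / (3 × 8.7 × 10²⁵))^(1/3)
    = 8.2 × 10⁵ m

8.2 × 10⁵ m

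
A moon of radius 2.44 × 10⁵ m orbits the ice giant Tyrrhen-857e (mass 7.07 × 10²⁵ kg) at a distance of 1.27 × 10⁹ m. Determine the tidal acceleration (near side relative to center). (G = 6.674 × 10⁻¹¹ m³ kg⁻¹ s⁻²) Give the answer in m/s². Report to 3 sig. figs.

1.12 × 10⁻⁶ m/s²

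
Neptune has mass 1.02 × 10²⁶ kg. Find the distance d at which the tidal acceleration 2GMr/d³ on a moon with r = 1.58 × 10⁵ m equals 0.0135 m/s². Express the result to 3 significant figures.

2GMr/d³ = a_tidal  ⇒  d = (2GMr / a_tidal)^(1/3)
d = (2 × 6.674×10⁻¹¹ × (1.02 × 10²⁶) × (1.58 × 10⁵) / (0.0135))^(1/3)
  = 5.42 × 10⁷ m

5.42 × 10⁷ m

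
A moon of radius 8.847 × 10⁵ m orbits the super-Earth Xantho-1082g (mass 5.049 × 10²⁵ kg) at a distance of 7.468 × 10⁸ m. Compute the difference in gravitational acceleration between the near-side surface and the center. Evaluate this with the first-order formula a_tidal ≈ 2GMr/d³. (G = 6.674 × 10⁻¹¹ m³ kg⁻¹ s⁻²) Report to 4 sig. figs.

1.432 × 10⁻⁵ m/s²

Since r ≪ d, expand the inverse-square field across one radius to get the leading 2GMr/d³ term.
Δa = 2GMr/d³
   = 2 × (6.674 × 10⁻¹¹) × (5.049 × 10²⁵) × (8.847 × 10⁵) / (7.468 × 10⁸)³
   = 1.432 × 10⁻⁵ m/s²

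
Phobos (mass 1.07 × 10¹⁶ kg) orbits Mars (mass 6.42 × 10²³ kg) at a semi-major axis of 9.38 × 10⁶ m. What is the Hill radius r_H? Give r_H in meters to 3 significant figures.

1.66 × 10⁴ m

r_H ≈ a (m/3M)^(1/3)
    = (9.38 × 10⁶) × (1.07 × 10¹⁶ / (3 × 6.42 × 10²³))^(1/3)
    = 1.66 × 10⁴ m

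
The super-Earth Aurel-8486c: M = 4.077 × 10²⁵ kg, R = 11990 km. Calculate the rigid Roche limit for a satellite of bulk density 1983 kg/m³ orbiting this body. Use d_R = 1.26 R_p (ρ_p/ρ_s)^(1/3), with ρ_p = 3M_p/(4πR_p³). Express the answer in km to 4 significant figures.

21410 km

ρ_p = 3M_p/(4πR_p³) = 3 × (4.077 × 10²⁵) / (4π × (1.199 × 10⁷ m)³) = 5647 kg/m³
d_R = 1.26 × 11990 km × (5647/1983)^(1/3)
    = 21410 km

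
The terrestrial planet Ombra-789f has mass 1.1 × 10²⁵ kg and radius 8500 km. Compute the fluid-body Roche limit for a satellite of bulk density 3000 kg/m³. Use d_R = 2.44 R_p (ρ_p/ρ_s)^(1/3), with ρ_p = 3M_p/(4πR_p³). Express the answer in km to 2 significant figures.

ρ_p = 3M_p/(4πR_p³) = 3 × (1.1 × 10²⁵) / (4π × (8.5 × 10⁶ m)³) = 4300 kg/m³
d_R = 2.44 × 8500 km × (4300/3000)^(1/3)
    = 23000 km

23000 km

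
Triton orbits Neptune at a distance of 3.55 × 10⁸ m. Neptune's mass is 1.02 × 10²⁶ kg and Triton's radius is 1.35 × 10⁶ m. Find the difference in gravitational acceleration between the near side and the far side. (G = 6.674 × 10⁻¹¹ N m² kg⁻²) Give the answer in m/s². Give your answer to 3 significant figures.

Differencing GM/(d−r)² and GM/(d+r)² to first order in r/d gives 4GMr/d³.
Δa = 4GMr/d³
   = 4 × (6.674 × 10⁻¹¹) × (1.02 × 10²⁶) × (1.35 × 10⁶) / (3.55 × 10⁸)³
   = 8.22 × 10⁻⁴ m/s²

8.22 × 10⁻⁴ m/s²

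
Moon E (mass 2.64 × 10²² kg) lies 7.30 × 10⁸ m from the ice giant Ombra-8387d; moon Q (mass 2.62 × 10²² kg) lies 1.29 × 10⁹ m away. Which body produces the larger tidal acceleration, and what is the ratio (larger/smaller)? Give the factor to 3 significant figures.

Tidal acceleration ∝ M/d³, so compare M/d³ for each.
Moon E: (2.64 × 10²²) / (7.30 × 10⁸)³ = 6.786 × 10⁻⁵
Moon Q: (2.62 × 10²²) / (1.29 × 10⁹)³ = 1.220 × 10⁻⁵
Ratio (larger/smaller) = 5.56

Moon E, by a factor of ≈ 5.56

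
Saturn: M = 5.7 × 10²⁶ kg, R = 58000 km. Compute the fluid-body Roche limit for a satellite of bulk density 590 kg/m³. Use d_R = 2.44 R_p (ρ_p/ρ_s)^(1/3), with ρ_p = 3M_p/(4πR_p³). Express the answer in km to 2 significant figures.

ρ_p = 3M_p/(4πR_p³) = 3 × (5.7 × 10²⁶) / (4π × (5.8 × 10⁷ m)³) = 700 kg/m³
d_R = 2.44 × 58000 km × (700/590)^(1/3)
    = 1.5 × 10⁵ km

1.5 × 10⁵ km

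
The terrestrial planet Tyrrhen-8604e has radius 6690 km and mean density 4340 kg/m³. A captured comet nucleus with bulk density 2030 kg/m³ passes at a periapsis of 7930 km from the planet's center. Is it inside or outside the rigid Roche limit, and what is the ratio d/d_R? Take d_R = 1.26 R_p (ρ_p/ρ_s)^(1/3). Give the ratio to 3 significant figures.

d_R = 1.26 × (6690 km) × (4340/2030)^(1/3) = 10860 km
d/d_R = (7930) / (10860) = 0.730
Since d/d_R < 1, the body is inside the Roche limit.

inside; d/d_R ≈ 0.730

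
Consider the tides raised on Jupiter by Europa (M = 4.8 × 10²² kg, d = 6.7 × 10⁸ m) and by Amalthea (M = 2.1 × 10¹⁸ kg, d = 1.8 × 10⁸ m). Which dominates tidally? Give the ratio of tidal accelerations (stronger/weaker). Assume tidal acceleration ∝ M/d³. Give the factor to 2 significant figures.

The tide-raising term goes as M/d³ (the gradient of a 1/d² field).
Europa: (4.8 × 10²²) / (6.7 × 10⁸)³ = 1.596 × 10⁻⁴
Amalthea: (2.1 × 10¹⁸) / (1.8 × 10⁸)³ = 3.601 × 10⁻⁷
Ratio (larger/smaller) = 440

Europa, by a factor of ≈ 440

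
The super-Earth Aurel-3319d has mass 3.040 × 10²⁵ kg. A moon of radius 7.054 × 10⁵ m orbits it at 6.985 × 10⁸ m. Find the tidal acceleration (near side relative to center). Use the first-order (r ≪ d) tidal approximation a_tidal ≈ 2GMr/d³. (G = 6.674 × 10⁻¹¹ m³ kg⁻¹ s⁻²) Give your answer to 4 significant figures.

8.399 × 10⁻⁶ m/s²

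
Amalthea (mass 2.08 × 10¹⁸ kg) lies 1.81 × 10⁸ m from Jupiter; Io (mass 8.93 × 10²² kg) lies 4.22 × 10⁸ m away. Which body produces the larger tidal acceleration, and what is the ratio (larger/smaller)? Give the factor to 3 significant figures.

Tidal acceleration ∝ M/d³, so compare M/d³ for each.
Amalthea: (2.08 × 10¹⁸) / (1.81 × 10⁸)³ = 3.508 × 10⁻⁷
Io: (8.93 × 10²²) / (4.22 × 10⁸)³ = 1.188 × 10⁻³
Ratio (larger/smaller) = 3390

Io, by a factor of ≈ 3390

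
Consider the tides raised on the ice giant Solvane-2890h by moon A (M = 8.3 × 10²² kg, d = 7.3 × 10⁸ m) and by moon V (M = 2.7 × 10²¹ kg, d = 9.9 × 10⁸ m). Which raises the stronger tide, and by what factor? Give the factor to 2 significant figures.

Tidal acceleration ∝ M/d³, so compare M/d³ for each.
Moon A: (8.3 × 10²²) / (7.3 × 10⁸)³ = 2.134 × 10⁻⁴
Moon V: (2.7 × 10²¹) / (9.9 × 10⁸)³ = 2.783 × 10⁻⁶
Ratio (larger/smaller) = 77

Moon A, by a factor of ≈ 77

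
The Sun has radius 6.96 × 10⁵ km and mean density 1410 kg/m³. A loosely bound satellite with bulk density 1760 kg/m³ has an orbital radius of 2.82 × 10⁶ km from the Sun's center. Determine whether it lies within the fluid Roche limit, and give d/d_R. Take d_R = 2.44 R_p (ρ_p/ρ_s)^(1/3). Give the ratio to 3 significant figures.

outside; d/d_R ≈ 1.79

d_R = 2.44 × (6.96 × 10⁵ km) × (1410/1760)^(1/3) = 1.577 × 10⁶ km
d/d_R = (2.82 × 10⁶) / (1.577 × 10⁶) = 1.79
Since d/d_R > 1, the body is outside the Roche limit.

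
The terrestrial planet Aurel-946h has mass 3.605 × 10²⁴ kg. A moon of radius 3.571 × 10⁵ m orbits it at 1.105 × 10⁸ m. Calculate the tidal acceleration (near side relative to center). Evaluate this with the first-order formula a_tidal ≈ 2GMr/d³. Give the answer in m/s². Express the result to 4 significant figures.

The tidal stretch is the gradient of GM/d² times the body's extent r, hence the 1/d³ dependence.
a_tidal = 2GMr/d³
        = 2 × (6.674 × 10⁻¹¹) × (3.605 × 10²⁴) × (3.571 × 10⁵) / (1.105 × 10⁸)³
        = 1.274 × 10⁻⁴ m/s²

1.274 × 10⁻⁴ m/s²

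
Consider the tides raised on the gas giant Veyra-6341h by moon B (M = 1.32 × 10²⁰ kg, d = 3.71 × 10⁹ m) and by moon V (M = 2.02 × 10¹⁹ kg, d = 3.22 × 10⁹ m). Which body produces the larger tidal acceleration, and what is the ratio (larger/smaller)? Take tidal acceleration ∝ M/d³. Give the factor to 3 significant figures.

The tide-raising term goes as M/d³ (the gradient of a 1/d² field).
Moon B: (1.32 × 10²⁰) / (3.71 × 10⁹)³ = 2.585 × 10⁻⁹
Moon V: (2.02 × 10¹⁹) / (3.22 × 10⁹)³ = 6.050 × 10⁻¹⁰
Ratio (larger/smaller) = 4.27

Moon B, by a factor of ≈ 4.27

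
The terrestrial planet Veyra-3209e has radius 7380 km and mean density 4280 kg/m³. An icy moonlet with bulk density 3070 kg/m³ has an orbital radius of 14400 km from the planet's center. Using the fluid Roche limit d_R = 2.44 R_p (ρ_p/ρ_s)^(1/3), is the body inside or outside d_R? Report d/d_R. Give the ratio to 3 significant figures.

d_R = 2.44 × (7380 km) × (4280/3070)^(1/3) = 20120 km
d/d_R = (14400) / (20120) = 0.716
Since d/d_R < 1, the body is inside the Roche limit.

inside; d/d_R ≈ 0.716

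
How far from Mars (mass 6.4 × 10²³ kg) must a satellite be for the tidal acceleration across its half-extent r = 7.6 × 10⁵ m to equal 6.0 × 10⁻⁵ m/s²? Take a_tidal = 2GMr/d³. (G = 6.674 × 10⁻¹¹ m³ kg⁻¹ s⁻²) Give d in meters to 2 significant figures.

1.0 × 10⁸ m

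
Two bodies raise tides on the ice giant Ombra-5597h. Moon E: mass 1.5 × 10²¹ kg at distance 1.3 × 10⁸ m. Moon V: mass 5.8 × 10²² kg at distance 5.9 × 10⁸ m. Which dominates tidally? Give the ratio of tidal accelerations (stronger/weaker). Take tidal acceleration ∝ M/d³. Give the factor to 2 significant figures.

Moon E, by a factor of ≈ 2.4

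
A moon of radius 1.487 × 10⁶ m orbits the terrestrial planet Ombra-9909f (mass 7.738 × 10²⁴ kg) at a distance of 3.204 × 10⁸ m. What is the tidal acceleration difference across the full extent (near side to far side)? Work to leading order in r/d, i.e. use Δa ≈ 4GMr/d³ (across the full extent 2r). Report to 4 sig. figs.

Δg = 4GMr/d³
   = 4 × (6.674 × 10⁻¹¹) × (7.738 × 10²⁴) × (1.487 × 10⁶) / (3.204 × 10⁸)³
   = 9.339 × 10⁻⁵ m/s²

9.339 × 10⁻⁵ m/s²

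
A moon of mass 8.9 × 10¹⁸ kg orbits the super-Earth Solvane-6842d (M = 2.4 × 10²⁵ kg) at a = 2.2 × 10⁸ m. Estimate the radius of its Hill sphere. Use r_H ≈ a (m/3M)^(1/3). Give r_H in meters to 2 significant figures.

r_H ≈ a (m/3M)^(1/3)
    = (2.2 × 10⁸) × (8.9 × 10¹⁸ / (3 × 2.4 × 10²⁵))^(1/3)
    = 1.1 × 10⁶ m

1.1 × 10⁶ m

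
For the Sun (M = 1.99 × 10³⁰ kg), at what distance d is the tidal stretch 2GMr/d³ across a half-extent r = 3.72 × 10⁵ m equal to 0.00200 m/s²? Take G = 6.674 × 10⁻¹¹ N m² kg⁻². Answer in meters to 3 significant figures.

2GMr/d³ = a_tidal  ⇒  d = (2GMr / a_tidal)^(1/3)
d = (2 × 6.674×10⁻¹¹ × (1.99 × 10³⁰) × (3.72 × 10⁵) / (0.00200))^(1/3)
  = 3.67 × 10⁹ m

3.67 × 10⁹ m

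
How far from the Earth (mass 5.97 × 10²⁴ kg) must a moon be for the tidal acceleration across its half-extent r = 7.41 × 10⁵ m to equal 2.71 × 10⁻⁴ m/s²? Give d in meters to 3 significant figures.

2GMr/d³ = a_tidal  ⇒  d = (2GMr / a_tidal)^(1/3)
d = (2 × 6.674×10⁻¹¹ × (5.97 × 10²⁴) × (7.41 × 10⁵) / (2.71 × 10⁻⁴))^(1/3)
  = 1.30 × 10⁸ m

1.30 × 10⁸ m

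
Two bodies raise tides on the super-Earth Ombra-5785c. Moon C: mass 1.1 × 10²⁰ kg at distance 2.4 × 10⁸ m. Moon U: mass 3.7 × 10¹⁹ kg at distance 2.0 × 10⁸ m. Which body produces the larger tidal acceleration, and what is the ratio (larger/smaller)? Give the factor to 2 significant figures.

Compare M/d³ for the two perturbers:
Moon C: (1.1 × 10²⁰) / (2.4 × 10⁸)³ = 7.957 × 10⁻⁶
Moon U: (3.7 × 10¹⁹) / (2.0 × 10⁸)³ = 4.625 × 10⁻⁶
Ratio (larger/smaller) = 1.7

Moon C, by a factor of ≈ 1.7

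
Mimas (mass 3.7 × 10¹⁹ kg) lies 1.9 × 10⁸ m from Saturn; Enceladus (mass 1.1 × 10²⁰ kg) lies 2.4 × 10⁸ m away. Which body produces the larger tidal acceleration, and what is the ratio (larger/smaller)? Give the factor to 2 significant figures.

Tidal acceleration ∝ M/d³, so compare M/d³ for each.
Mimas: (3.7 × 10¹⁹) / (1.9 × 10⁸)³ = 5.394 × 10⁻⁶
Enceladus: (1.1 × 10²⁰) / (2.4 × 10⁸)³ = 7.957 × 10⁻⁶
Ratio (larger/smaller) = 1.5

Enceladus, by a factor of ≈ 1.5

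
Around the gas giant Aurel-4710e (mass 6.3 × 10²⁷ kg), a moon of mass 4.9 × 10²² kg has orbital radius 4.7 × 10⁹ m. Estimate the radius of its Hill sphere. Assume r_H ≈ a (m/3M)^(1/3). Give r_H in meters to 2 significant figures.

6.5 × 10⁷ m

r_H ≈ a (m/3M)^(1/3)
    = (4.7 × 10⁹) × (4.9 × 10²² / (3 × 6.3 × 10²⁷))^(1/3)
    = 6.5 × 10⁷ m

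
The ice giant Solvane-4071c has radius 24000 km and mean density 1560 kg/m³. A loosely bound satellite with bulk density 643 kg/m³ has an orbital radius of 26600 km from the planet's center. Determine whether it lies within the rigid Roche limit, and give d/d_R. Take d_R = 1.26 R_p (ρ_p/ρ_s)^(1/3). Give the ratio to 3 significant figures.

inside; d/d_R ≈ 0.655

d_R = 1.26 × (24000 km) × (1560/643)^(1/3) = 40630 km
d/d_R = (26600) / (40630) = 0.655
Since d/d_R < 1, the body is inside the Roche limit.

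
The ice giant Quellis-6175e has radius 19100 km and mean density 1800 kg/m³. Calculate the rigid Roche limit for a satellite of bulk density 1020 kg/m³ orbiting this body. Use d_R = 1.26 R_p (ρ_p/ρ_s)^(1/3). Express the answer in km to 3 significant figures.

29100 km

d_R = 1.26 × 19100 km × (1800/1020)^(1/3)
    = 29100 km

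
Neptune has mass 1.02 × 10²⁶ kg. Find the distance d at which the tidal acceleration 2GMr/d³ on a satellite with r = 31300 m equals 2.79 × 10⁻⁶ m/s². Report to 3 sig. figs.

5.35 × 10⁸ m

2GMr/d³ = a_tidal  ⇒  d = (2GMr / a_tidal)^(1/3)
d = (2 × 6.674×10⁻¹¹ × (1.02 × 10²⁶) × (31300) / (2.79 × 10⁻⁶))^(1/3)
  = 5.35 × 10⁸ m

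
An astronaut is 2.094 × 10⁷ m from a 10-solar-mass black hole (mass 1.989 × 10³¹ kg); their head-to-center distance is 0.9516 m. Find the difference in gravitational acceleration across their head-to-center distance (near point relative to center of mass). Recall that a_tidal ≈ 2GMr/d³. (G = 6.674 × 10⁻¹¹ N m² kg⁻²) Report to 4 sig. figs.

Δa = 2GMr/d³
   = 2 × (6.674 × 10⁻¹¹) × (1.989 × 10³¹) × (0.9516) / (2.094 × 10⁷)³
   = 2.752 × 10⁻¹ m/s²

2.752 × 10⁻¹ m/s²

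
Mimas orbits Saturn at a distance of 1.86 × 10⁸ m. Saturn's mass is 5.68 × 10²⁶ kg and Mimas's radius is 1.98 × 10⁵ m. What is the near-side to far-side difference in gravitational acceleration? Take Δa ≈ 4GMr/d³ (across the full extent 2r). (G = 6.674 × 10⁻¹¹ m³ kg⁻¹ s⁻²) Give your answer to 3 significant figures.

4.67 × 10⁻³ m/s²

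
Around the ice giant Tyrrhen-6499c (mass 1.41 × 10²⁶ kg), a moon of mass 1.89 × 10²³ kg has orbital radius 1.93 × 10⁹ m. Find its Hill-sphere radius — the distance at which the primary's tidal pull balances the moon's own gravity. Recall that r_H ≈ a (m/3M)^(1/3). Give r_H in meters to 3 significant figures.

1.48 × 10⁸ m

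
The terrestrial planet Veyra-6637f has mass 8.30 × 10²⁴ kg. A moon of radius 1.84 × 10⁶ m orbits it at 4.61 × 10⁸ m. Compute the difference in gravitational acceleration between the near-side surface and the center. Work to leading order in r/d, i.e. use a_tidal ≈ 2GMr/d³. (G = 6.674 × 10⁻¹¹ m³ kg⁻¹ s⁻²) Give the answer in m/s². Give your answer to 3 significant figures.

2.08 × 10⁻⁵ m/s²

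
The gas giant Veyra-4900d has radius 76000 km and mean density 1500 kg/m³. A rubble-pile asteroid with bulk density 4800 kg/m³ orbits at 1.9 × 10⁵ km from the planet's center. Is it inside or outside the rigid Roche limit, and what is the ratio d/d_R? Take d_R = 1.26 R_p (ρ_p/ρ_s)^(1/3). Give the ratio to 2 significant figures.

outside; d/d_R ≈ 2.9

d_R = 1.26 × (76000 km) × (1500/4800)^(1/3) = 64980 km
d/d_R = (1.9 × 10⁵) / (64980) = 2.9
Since d/d_R > 1, the body is outside the Roche limit.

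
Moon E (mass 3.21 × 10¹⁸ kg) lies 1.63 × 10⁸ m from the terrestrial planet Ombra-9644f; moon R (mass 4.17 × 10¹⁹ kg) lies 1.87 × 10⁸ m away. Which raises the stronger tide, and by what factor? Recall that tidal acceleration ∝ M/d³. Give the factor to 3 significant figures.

Tidal stretch scales as M/d³; compute that for each body.
Moon E: (3.21 × 10¹⁸) / (1.63 × 10⁸)³ = 7.412 × 10⁻⁷
Moon R: (4.17 × 10¹⁹) / (1.87 × 10⁸)³ = 6.377 × 10⁻⁶
Ratio (larger/smaller) = 8.60

Moon R, by a factor of ≈ 8.60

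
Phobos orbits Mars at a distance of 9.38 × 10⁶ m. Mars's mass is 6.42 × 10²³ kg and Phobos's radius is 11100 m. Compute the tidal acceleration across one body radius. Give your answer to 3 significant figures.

The tidal stretch is the gradient of GM/d² times the body's extent r, hence the 1/d³ dependence.
Δg = 2GMr/d³
   = 2 × (6.674 × 10⁻¹¹) × (6.42 × 10²³) × (11100) / (9.38 × 10⁶)³
   = 1.15 × 10⁻³ m/s²

1.15 × 10⁻³ m/s²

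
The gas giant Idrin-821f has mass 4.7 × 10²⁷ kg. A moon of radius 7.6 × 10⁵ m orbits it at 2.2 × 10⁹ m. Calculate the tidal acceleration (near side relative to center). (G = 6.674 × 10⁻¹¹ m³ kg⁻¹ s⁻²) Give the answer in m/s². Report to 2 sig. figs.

The tidal stretch is the gradient of GM/d² times the body's extent r, hence the 1/d³ dependence.
Δg = 2GMr/d³
   = 2 × (6.674 × 10⁻¹¹) × (4.7 × 10²⁷) × (7.6 × 10⁵) / (2.2 × 10⁹)³
   = 4.5 × 10⁻⁵ m/s²

4.5 × 10⁻⁵ m/s²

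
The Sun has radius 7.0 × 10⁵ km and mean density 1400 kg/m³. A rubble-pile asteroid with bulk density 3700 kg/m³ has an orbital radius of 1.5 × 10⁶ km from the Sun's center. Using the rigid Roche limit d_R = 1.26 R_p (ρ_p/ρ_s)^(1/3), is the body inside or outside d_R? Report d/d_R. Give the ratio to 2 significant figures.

d_R = 1.26 × (7.0 × 10⁵ km) × (1400/3700)^(1/3) = 6.379 × 10⁵ km
d/d_R = (1.5 × 10⁶) / (6.379 × 10⁵) = 2.4
Since d/d_R > 1, the body is outside the Roche limit.

outside; d/d_R ≈ 2.4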